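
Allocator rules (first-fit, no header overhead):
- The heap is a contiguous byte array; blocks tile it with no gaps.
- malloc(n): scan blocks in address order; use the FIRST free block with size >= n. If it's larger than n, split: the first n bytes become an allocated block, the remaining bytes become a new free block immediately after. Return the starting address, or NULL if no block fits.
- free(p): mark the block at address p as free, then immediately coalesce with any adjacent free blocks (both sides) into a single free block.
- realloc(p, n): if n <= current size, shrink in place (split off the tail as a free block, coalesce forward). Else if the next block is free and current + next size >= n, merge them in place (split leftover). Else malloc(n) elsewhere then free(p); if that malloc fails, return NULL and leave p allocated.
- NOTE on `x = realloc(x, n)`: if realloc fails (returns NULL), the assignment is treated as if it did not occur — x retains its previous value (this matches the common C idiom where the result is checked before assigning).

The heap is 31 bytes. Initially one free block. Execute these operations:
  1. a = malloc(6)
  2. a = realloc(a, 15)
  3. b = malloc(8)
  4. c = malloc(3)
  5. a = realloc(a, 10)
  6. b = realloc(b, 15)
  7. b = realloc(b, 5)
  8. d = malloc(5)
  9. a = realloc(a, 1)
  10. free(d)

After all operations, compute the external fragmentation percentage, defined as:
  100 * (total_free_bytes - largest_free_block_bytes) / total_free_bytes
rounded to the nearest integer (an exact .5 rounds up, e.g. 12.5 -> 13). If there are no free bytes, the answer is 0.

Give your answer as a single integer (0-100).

Answer: 36

Derivation:
Op 1: a = malloc(6) -> a = 0; heap: [0-5 ALLOC][6-30 FREE]
Op 2: a = realloc(a, 15) -> a = 0; heap: [0-14 ALLOC][15-30 FREE]
Op 3: b = malloc(8) -> b = 15; heap: [0-14 ALLOC][15-22 ALLOC][23-30 FREE]
Op 4: c = malloc(3) -> c = 23; heap: [0-14 ALLOC][15-22 ALLOC][23-25 ALLOC][26-30 FREE]
Op 5: a = realloc(a, 10) -> a = 0; heap: [0-9 ALLOC][10-14 FREE][15-22 ALLOC][23-25 ALLOC][26-30 FREE]
Op 6: b = realloc(b, 15) -> NULL (b unchanged); heap: [0-9 ALLOC][10-14 FREE][15-22 ALLOC][23-25 ALLOC][26-30 FREE]
Op 7: b = realloc(b, 5) -> b = 15; heap: [0-9 ALLOC][10-14 FREE][15-19 ALLOC][20-22 FREE][23-25 ALLOC][26-30 FREE]
Op 8: d = malloc(5) -> d = 10; heap: [0-9 ALLOC][10-14 ALLOC][15-19 ALLOC][20-22 FREE][23-25 ALLOC][26-30 FREE]
Op 9: a = realloc(a, 1) -> a = 0; heap: [0-0 ALLOC][1-9 FREE][10-14 ALLOC][15-19 ALLOC][20-22 FREE][23-25 ALLOC][26-30 FREE]
Op 10: free(d) -> (freed d); heap: [0-0 ALLOC][1-14 FREE][15-19 ALLOC][20-22 FREE][23-25 ALLOC][26-30 FREE]
Free blocks: [14 3 5] total_free=22 largest=14 -> 100*(22-14)/22 = 800/22 ≈ 36.364 -> rounds to 36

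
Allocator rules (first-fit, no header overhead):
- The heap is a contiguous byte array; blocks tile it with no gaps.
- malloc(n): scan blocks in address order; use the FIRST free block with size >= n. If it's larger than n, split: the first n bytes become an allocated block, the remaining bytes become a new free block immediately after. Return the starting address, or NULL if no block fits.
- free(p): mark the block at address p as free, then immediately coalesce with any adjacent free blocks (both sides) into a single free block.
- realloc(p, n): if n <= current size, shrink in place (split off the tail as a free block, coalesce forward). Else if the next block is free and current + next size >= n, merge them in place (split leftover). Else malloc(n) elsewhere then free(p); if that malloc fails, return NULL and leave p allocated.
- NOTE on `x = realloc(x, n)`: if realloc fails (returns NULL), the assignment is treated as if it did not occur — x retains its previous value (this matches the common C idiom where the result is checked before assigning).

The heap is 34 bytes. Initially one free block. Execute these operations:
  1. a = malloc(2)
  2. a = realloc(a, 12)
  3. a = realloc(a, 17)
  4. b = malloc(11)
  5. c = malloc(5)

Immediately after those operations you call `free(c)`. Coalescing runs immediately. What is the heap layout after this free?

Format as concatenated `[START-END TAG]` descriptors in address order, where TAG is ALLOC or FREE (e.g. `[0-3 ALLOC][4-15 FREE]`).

Op 1: a = malloc(2) -> a = 0; heap: [0-1 ALLOC][2-33 FREE]
Op 2: a = realloc(a, 12) -> a = 0; heap: [0-11 ALLOC][12-33 FREE]
Op 3: a = realloc(a, 17) -> a = 0; heap: [0-16 ALLOC][17-33 FREE]
Op 4: b = malloc(11) -> b = 17; heap: [0-16 ALLOC][17-27 ALLOC][28-33 FREE]
Op 5: c = malloc(5) -> c = 28; heap: [0-16 ALLOC][17-27 ALLOC][28-32 ALLOC][33-33 FREE]
free(c): c = 28 -> block [28-32 ALLOC]; mark free, coalesce with adjacent free neighbors -> [0-16 ALLOC][17-27 ALLOC][28-33 FREE]

Answer: [0-16 ALLOC][17-27 ALLOC][28-33 FREE]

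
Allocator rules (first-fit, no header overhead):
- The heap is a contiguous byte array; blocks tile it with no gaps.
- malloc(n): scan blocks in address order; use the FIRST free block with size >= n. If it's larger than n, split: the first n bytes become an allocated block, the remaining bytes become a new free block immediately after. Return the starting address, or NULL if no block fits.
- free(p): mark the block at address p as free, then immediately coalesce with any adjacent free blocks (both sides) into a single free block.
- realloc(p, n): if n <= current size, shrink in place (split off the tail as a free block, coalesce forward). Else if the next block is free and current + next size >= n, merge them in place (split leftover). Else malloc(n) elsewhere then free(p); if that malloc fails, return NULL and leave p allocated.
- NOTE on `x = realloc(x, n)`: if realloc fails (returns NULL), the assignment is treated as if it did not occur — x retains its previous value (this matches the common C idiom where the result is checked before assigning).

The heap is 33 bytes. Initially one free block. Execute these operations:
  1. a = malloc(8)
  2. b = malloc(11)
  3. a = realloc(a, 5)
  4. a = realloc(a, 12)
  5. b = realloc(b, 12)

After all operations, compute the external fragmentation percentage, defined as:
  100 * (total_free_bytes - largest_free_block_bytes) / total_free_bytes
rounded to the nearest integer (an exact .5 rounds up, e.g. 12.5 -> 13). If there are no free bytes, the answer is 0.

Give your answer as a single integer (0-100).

Answer: 20

Derivation:
Op 1: a = malloc(8) -> a = 0; heap: [0-7 ALLOC][8-32 FREE]
Op 2: b = malloc(11) -> b = 8; heap: [0-7 ALLOC][8-18 ALLOC][19-32 FREE]
Op 3: a = realloc(a, 5) -> a = 0; heap: [0-4 ALLOC][5-7 FREE][8-18 ALLOC][19-32 FREE]
Op 4: a = realloc(a, 12) -> a = 19; heap: [0-7 FREE][8-18 ALLOC][19-30 ALLOC][31-32 FREE]
Op 5: b = realloc(b, 12) -> NULL (b unchanged); heap: [0-7 FREE][8-18 ALLOC][19-30 ALLOC][31-32 FREE]
Free blocks: [8 2] total_free=10 largest=8 -> 100*(10-8)/10 = 200/10 = 20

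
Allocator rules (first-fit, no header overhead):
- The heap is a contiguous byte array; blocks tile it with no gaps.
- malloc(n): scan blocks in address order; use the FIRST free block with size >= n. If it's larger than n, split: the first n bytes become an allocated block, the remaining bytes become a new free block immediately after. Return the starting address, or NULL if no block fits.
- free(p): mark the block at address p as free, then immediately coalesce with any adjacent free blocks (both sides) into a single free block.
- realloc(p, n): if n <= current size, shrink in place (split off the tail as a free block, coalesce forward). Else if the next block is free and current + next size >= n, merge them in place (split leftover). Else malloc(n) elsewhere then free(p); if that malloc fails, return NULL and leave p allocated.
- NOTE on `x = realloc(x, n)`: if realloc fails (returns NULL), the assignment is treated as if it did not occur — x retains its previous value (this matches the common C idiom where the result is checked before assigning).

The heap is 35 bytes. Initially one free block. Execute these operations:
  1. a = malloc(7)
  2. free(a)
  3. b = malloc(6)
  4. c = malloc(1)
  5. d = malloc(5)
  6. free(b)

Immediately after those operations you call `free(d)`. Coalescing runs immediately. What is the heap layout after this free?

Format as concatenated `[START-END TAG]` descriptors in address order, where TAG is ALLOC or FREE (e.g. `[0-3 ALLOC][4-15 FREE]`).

Answer: [0-5 FREE][6-6 ALLOC][7-34 FREE]

Derivation:
Op 1: a = malloc(7) -> a = 0; heap: [0-6 ALLOC][7-34 FREE]
Op 2: free(a) -> (freed a); heap: [0-34 FREE]
Op 3: b = malloc(6) -> b = 0; heap: [0-5 ALLOC][6-34 FREE]
Op 4: c = malloc(1) -> c = 6; heap: [0-5 ALLOC][6-6 ALLOC][7-34 FREE]
Op 5: d = malloc(5) -> d = 7; heap: [0-5 ALLOC][6-6 ALLOC][7-11 ALLOC][12-34 FREE]
Op 6: free(b) -> (freed b); heap: [0-5 FREE][6-6 ALLOC][7-11 ALLOC][12-34 FREE]
free(d): d = 7 -> block [7-11 ALLOC]; mark free, coalesce with adjacent free neighbors -> [0-5 FREE][6-6 ALLOC][7-34 FREE]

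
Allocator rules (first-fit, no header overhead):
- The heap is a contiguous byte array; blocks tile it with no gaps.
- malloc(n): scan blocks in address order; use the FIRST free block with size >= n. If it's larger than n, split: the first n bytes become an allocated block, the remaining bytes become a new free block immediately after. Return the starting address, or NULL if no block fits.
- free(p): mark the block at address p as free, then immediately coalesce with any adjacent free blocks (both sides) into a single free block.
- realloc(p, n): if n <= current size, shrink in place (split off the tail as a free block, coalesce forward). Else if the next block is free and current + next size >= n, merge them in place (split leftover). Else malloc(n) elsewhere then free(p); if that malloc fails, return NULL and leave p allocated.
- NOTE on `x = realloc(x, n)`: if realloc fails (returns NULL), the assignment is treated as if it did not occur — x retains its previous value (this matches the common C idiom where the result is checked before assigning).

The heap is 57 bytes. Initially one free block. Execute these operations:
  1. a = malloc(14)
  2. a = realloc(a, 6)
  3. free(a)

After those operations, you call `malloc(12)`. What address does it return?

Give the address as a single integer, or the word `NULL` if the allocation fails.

Answer: 0

Derivation:
Op 1: a = malloc(14) -> a = 0; heap: [0-13 ALLOC][14-56 FREE]
Op 2: a = realloc(a, 6) -> a = 0; heap: [0-5 ALLOC][6-56 FREE]
Op 3: free(a) -> (freed a); heap: [0-56 FREE]
malloc(12): first-fit scan over [0-56 FREE] -> 0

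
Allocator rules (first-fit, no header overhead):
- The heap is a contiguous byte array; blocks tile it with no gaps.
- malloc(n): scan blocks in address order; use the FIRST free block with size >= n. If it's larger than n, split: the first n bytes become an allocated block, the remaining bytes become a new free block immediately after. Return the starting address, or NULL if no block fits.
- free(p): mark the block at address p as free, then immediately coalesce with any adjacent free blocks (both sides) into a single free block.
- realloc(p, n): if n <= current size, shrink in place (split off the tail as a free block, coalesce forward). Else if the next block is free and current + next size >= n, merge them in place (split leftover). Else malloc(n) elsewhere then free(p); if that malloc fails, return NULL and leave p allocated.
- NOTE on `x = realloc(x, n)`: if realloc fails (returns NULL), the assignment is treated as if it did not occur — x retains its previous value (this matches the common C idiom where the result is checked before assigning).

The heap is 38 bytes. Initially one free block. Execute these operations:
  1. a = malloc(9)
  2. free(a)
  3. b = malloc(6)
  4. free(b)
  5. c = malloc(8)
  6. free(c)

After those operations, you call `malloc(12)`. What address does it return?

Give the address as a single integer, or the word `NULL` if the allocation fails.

Answer: 0

Derivation:
Op 1: a = malloc(9) -> a = 0; heap: [0-8 ALLOC][9-37 FREE]
Op 2: free(a) -> (freed a); heap: [0-37 FREE]
Op 3: b = malloc(6) -> b = 0; heap: [0-5 ALLOC][6-37 FREE]
Op 4: free(b) -> (freed b); heap: [0-37 FREE]
Op 5: c = malloc(8) -> c = 0; heap: [0-7 ALLOC][8-37 FREE]
Op 6: free(c) -> (freed c); heap: [0-37 FREE]
malloc(12): first-fit scan over [0-37 FREE] -> 0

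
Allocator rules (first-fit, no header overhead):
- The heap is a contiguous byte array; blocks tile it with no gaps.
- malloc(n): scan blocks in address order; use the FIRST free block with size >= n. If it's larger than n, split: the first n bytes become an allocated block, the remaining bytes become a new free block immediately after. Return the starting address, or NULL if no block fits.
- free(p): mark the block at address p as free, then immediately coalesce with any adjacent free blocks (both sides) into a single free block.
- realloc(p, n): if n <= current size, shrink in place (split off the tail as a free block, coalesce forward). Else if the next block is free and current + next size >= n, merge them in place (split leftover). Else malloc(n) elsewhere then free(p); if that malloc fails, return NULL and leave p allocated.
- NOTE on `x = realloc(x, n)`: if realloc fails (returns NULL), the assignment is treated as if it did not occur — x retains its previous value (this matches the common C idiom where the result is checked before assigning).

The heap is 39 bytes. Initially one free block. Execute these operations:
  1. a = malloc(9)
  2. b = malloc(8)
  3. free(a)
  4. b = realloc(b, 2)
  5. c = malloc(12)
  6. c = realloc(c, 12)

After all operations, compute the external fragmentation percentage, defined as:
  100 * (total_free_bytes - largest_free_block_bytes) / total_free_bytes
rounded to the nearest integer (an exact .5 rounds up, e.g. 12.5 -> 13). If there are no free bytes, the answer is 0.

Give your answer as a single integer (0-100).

Op 1: a = malloc(9) -> a = 0; heap: [0-8 ALLOC][9-38 FREE]
Op 2: b = malloc(8) -> b = 9; heap: [0-8 ALLOC][9-16 ALLOC][17-38 FREE]
Op 3: free(a) -> (freed a); heap: [0-8 FREE][9-16 ALLOC][17-38 FREE]
Op 4: b = realloc(b, 2) -> b = 9; heap: [0-8 FREE][9-10 ALLOC][11-38 FREE]
Op 5: c = malloc(12) -> c = 11; heap: [0-8 FREE][9-10 ALLOC][11-22 ALLOC][23-38 FREE]
Op 6: c = realloc(c, 12) -> c = 11; heap: [0-8 FREE][9-10 ALLOC][11-22 ALLOC][23-38 FREE]
Free blocks: [9 16] total_free=25 largest=16 -> 100*(25-16)/25 = 900/25 = 36

Answer: 36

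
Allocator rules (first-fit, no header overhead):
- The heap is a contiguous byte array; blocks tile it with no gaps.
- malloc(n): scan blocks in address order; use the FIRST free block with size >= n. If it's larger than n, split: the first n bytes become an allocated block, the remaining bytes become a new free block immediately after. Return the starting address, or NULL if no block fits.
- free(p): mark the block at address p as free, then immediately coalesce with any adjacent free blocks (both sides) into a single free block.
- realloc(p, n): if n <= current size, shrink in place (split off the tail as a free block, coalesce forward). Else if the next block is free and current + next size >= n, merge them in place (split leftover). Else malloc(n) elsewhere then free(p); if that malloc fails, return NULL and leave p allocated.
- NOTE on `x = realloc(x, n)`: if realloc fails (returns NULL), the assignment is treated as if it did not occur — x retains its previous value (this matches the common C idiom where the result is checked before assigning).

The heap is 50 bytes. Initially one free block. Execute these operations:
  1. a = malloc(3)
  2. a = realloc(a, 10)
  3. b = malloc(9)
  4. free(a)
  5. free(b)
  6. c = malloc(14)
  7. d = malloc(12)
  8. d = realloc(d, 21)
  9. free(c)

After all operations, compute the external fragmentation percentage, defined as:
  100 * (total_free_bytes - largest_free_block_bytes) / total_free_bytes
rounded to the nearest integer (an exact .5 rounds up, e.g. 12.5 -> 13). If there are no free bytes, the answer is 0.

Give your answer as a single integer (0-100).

Answer: 48

Derivation:
Op 1: a = malloc(3) -> a = 0; heap: [0-2 ALLOC][3-49 FREE]
Op 2: a = realloc(a, 10) -> a = 0; heap: [0-9 ALLOC][10-49 FREE]
Op 3: b = malloc(9) -> b = 10; heap: [0-9 ALLOC][10-18 ALLOC][19-49 FREE]
Op 4: free(a) -> (freed a); heap: [0-9 FREE][10-18 ALLOC][19-49 FREE]
Op 5: free(b) -> (freed b); heap: [0-49 FREE]
Op 6: c = malloc(14) -> c = 0; heap: [0-13 ALLOC][14-49 FREE]
Op 7: d = malloc(12) -> d = 14; heap: [0-13 ALLOC][14-25 ALLOC][26-49 FREE]
Op 8: d = realloc(d, 21) -> d = 14; heap: [0-13 ALLOC][14-34 ALLOC][35-49 FREE]
Op 9: free(c) -> (freed c); heap: [0-13 FREE][14-34 ALLOC][35-49 FREE]
Free blocks: [14 15] total_free=29 largest=15 -> 100*(29-15)/29 = 1400/29 ≈ 48.276 -> rounds to 48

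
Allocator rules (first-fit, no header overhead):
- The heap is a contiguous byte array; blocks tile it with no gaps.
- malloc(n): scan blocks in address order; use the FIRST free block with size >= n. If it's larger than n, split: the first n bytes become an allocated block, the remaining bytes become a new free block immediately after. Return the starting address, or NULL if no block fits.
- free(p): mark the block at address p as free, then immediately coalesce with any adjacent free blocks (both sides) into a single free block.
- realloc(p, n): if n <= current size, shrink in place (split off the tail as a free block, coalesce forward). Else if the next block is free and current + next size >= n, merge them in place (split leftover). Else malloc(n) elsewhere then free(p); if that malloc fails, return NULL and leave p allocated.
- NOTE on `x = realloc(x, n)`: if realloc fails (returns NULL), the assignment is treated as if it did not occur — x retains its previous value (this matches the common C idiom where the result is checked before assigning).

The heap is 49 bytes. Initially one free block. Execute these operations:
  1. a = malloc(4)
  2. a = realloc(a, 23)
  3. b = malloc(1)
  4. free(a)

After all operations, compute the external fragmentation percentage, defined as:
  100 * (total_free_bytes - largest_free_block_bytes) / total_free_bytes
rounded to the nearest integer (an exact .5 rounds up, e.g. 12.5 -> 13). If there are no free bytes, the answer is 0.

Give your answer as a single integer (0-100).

Op 1: a = malloc(4) -> a = 0; heap: [0-3 ALLOC][4-48 FREE]
Op 2: a = realloc(a, 23) -> a = 0; heap: [0-22 ALLOC][23-48 FREE]
Op 3: b = malloc(1) -> b = 23; heap: [0-22 ALLOC][23-23 ALLOC][24-48 FREE]
Op 4: free(a) -> (freed a); heap: [0-22 FREE][23-23 ALLOC][24-48 FREE]
Free blocks: [23 25] total_free=48 largest=25 -> 100*(48-25)/48 = 2300/48 ≈ 47.917 -> rounds to 48

Answer: 48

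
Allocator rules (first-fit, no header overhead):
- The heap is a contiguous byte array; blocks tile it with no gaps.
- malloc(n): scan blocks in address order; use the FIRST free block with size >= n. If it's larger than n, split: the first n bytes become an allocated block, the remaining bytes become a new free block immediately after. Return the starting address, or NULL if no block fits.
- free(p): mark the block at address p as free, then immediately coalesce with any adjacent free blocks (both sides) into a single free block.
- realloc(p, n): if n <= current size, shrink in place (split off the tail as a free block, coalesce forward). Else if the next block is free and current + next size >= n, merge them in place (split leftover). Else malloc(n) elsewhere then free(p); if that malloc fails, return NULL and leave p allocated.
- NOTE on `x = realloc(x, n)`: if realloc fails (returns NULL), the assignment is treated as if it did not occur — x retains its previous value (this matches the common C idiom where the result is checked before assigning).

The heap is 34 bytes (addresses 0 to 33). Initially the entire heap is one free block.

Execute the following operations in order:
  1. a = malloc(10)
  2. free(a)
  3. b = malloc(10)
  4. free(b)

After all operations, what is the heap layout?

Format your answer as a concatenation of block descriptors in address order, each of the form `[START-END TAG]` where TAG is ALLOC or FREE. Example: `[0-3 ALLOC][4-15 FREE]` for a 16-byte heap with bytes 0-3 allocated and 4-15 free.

Answer: [0-33 FREE]

Derivation:
Op 1: a = malloc(10) -> a = 0; heap: [0-9 ALLOC][10-33 FREE]
Op 2: free(a) -> (freed a); heap: [0-33 FREE]
Op 3: b = malloc(10) -> b = 0; heap: [0-9 ALLOC][10-33 FREE]
Op 4: free(b) -> (freed b); heap: [0-33 FREE]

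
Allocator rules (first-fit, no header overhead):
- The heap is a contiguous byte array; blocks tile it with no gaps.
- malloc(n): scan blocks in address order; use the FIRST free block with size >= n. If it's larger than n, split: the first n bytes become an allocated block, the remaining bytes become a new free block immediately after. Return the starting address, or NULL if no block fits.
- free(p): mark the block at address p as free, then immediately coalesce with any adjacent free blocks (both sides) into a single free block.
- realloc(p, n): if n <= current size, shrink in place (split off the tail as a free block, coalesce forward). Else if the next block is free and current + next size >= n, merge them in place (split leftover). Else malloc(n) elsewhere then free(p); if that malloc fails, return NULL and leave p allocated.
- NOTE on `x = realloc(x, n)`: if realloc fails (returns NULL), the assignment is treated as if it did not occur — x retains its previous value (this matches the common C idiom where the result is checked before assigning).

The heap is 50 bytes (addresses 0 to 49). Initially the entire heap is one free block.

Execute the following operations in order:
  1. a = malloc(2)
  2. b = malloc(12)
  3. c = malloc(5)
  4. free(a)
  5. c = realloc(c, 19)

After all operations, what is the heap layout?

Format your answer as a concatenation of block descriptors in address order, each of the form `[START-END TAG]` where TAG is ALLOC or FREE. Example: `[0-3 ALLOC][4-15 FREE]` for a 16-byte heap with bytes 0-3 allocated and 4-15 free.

Op 1: a = malloc(2) -> a = 0; heap: [0-1 ALLOC][2-49 FREE]
Op 2: b = malloc(12) -> b = 2; heap: [0-1 ALLOC][2-13 ALLOC][14-49 FREE]
Op 3: c = malloc(5) -> c = 14; heap: [0-1 ALLOC][2-13 ALLOC][14-18 ALLOC][19-49 FREE]
Op 4: free(a) -> (freed a); heap: [0-1 FREE][2-13 ALLOC][14-18 ALLOC][19-49 FREE]
Op 5: c = realloc(c, 19) -> c = 14; heap: [0-1 FREE][2-13 ALLOC][14-32 ALLOC][33-49 FREE]

Answer: [0-1 FREE][2-13 ALLOC][14-32 ALLOC][33-49 FREE]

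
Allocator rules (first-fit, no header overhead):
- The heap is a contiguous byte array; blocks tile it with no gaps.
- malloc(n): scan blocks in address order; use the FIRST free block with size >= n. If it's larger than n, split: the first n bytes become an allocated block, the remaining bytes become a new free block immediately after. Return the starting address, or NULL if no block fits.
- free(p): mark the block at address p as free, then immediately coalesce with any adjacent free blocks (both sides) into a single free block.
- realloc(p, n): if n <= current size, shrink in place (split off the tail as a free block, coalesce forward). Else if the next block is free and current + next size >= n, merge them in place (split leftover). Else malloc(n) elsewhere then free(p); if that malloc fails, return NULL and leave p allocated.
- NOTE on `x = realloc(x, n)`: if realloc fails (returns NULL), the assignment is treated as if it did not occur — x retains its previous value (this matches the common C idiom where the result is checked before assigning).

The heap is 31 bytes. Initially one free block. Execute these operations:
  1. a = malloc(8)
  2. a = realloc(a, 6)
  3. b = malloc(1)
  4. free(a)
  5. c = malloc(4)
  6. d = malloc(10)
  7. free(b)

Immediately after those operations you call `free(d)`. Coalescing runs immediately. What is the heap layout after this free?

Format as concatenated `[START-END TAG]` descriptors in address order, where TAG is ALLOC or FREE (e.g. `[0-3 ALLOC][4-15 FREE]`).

Answer: [0-3 ALLOC][4-30 FREE]

Derivation:
Op 1: a = malloc(8) -> a = 0; heap: [0-7 ALLOC][8-30 FREE]
Op 2: a = realloc(a, 6) -> a = 0; heap: [0-5 ALLOC][6-30 FREE]
Op 3: b = malloc(1) -> b = 6; heap: [0-5 ALLOC][6-6 ALLOC][7-30 FREE]
Op 4: free(a) -> (freed a); heap: [0-5 FREE][6-6 ALLOC][7-30 FREE]
Op 5: c = malloc(4) -> c = 0; heap: [0-3 ALLOC][4-5 FREE][6-6 ALLOC][7-30 FREE]
Op 6: d = malloc(10) -> d = 7; heap: [0-3 ALLOC][4-5 FREE][6-6 ALLOC][7-16 ALLOC][17-30 FREE]
Op 7: free(b) -> (freed b); heap: [0-3 ALLOC][4-6 FREE][7-16 ALLOC][17-30 FREE]
free(d): d = 7 -> block [7-16 ALLOC]; mark free, coalesce with adjacent free neighbors -> [0-3 ALLOC][4-30 FREE]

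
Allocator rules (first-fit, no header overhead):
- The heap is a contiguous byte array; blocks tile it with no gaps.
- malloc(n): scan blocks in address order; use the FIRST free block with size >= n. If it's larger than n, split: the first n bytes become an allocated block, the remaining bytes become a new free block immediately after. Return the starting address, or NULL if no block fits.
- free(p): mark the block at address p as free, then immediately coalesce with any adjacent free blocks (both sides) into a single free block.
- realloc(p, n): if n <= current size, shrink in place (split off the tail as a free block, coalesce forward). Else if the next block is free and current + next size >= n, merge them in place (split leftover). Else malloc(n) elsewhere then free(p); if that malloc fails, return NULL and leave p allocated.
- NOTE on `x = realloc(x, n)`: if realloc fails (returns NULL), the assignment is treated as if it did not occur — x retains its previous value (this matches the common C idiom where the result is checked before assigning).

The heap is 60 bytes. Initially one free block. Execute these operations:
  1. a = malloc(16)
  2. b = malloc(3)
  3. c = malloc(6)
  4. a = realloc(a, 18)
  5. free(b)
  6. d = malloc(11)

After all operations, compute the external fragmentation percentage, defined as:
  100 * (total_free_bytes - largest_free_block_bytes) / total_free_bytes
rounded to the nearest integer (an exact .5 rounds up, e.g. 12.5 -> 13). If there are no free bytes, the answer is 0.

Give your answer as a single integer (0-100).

Op 1: a = malloc(16) -> a = 0; heap: [0-15 ALLOC][16-59 FREE]
Op 2: b = malloc(3) -> b = 16; heap: [0-15 ALLOC][16-18 ALLOC][19-59 FREE]
Op 3: c = malloc(6) -> c = 19; heap: [0-15 ALLOC][16-18 ALLOC][19-24 ALLOC][25-59 FREE]
Op 4: a = realloc(a, 18) -> a = 25; heap: [0-15 FREE][16-18 ALLOC][19-24 ALLOC][25-42 ALLOC][43-59 FREE]
Op 5: free(b) -> (freed b); heap: [0-18 FREE][19-24 ALLOC][25-42 ALLOC][43-59 FREE]
Op 6: d = malloc(11) -> d = 0; heap: [0-10 ALLOC][11-18 FREE][19-24 ALLOC][25-42 ALLOC][43-59 FREE]
Free blocks: [8 17] total_free=25 largest=17 -> 100*(25-17)/25 = 800/25 = 32

Answer: 32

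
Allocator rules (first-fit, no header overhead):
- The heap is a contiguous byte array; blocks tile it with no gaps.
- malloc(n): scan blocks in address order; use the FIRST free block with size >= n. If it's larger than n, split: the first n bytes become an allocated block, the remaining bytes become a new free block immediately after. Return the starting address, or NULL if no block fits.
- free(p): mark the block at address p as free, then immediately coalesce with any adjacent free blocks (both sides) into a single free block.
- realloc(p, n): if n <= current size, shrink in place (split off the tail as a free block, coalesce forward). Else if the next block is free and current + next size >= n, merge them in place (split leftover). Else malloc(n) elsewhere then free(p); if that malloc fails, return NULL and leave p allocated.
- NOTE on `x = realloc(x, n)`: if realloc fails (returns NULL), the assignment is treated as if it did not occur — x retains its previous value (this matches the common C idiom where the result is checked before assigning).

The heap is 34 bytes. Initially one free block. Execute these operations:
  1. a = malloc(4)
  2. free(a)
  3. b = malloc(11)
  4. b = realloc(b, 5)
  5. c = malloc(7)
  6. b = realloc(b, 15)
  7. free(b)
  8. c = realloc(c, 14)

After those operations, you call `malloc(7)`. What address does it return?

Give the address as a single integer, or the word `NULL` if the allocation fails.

Op 1: a = malloc(4) -> a = 0; heap: [0-3 ALLOC][4-33 FREE]
Op 2: free(a) -> (freed a); heap: [0-33 FREE]
Op 3: b = malloc(11) -> b = 0; heap: [0-10 ALLOC][11-33 FREE]
Op 4: b = realloc(b, 5) -> b = 0; heap: [0-4 ALLOC][5-33 FREE]
Op 5: c = malloc(7) -> c = 5; heap: [0-4 ALLOC][5-11 ALLOC][12-33 FREE]
Op 6: b = realloc(b, 15) -> b = 12; heap: [0-4 FREE][5-11 ALLOC][12-26 ALLOC][27-33 FREE]
Op 7: free(b) -> (freed b); heap: [0-4 FREE][5-11 ALLOC][12-33 FREE]
Op 8: c = realloc(c, 14) -> c = 5; heap: [0-4 FREE][5-18 ALLOC][19-33 FREE]
malloc(7): first-fit scan over [0-4 FREE][5-18 ALLOC][19-33 FREE] -> 19

Answer: 19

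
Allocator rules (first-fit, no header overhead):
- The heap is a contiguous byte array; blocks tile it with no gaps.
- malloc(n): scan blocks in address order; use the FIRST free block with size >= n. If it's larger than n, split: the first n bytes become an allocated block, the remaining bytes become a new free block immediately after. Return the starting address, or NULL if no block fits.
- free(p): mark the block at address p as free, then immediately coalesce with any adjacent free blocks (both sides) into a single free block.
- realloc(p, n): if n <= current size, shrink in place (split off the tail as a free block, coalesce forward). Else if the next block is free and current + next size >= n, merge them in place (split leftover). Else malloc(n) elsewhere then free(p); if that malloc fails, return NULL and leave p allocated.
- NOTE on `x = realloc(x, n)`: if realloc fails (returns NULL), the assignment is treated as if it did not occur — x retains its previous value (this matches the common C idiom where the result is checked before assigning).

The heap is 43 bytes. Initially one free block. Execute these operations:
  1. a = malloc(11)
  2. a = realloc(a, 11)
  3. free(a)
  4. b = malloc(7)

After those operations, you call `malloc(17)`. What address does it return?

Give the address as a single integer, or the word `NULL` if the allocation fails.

Op 1: a = malloc(11) -> a = 0; heap: [0-10 ALLOC][11-42 FREE]
Op 2: a = realloc(a, 11) -> a = 0; heap: [0-10 ALLOC][11-42 FREE]
Op 3: free(a) -> (freed a); heap: [0-42 FREE]
Op 4: b = malloc(7) -> b = 0; heap: [0-6 ALLOC][7-42 FREE]
malloc(17): first-fit scan over [0-6 ALLOC][7-42 FREE] -> 7

Answer: 7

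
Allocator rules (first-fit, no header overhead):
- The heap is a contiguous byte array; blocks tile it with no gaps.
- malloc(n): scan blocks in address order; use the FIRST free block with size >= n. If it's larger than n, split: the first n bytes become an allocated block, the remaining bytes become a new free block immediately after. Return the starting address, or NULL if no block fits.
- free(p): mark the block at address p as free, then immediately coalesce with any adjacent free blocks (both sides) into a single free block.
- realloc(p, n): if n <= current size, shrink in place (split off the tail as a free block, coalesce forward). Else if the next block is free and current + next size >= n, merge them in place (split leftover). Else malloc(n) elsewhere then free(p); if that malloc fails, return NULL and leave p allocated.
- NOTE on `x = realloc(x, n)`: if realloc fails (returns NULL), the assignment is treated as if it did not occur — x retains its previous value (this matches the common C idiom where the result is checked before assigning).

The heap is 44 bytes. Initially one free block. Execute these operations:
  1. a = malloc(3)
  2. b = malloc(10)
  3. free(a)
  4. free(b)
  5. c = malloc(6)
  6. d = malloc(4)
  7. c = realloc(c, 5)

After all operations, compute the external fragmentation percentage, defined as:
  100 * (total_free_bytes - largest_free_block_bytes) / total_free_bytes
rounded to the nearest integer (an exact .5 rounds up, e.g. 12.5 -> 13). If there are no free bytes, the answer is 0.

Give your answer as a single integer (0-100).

Answer: 3

Derivation:
Op 1: a = malloc(3) -> a = 0; heap: [0-2 ALLOC][3-43 FREE]
Op 2: b = malloc(10) -> b = 3; heap: [0-2 ALLOC][3-12 ALLOC][13-43 FREE]
Op 3: free(a) -> (freed a); heap: [0-2 FREE][3-12 ALLOC][13-43 FREE]
Op 4: free(b) -> (freed b); heap: [0-43 FREE]
Op 5: c = malloc(6) -> c = 0; heap: [0-5 ALLOC][6-43 FREE]
Op 6: d = malloc(4) -> d = 6; heap: [0-5 ALLOC][6-9 ALLOC][10-43 FREE]
Op 7: c = realloc(c, 5) -> c = 0; heap: [0-4 ALLOC][5-5 FREE][6-9 ALLOC][10-43 FREE]
Free blocks: [1 34] total_free=35 largest=34 -> 100*(35-34)/35 = 100/35 ≈ 2.857 -> rounds to 3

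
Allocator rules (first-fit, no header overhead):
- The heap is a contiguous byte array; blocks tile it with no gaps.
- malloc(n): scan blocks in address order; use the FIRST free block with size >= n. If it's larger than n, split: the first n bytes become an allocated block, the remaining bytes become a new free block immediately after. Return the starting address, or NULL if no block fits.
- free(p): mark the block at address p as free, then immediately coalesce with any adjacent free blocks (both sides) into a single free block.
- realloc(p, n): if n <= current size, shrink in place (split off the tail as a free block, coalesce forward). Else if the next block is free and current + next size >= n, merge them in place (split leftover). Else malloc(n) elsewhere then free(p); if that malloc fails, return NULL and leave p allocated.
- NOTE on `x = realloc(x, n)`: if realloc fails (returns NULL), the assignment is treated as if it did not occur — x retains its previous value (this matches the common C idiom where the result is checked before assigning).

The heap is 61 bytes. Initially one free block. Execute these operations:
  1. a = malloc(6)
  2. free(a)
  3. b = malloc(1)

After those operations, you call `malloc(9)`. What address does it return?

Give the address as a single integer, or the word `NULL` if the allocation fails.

Answer: 1

Derivation:
Op 1: a = malloc(6) -> a = 0; heap: [0-5 ALLOC][6-60 FREE]
Op 2: free(a) -> (freed a); heap: [0-60 FREE]
Op 3: b = malloc(1) -> b = 0; heap: [0-0 ALLOC][1-60 FREE]
malloc(9): first-fit scan over [0-0 ALLOC][1-60 FREE] -> 1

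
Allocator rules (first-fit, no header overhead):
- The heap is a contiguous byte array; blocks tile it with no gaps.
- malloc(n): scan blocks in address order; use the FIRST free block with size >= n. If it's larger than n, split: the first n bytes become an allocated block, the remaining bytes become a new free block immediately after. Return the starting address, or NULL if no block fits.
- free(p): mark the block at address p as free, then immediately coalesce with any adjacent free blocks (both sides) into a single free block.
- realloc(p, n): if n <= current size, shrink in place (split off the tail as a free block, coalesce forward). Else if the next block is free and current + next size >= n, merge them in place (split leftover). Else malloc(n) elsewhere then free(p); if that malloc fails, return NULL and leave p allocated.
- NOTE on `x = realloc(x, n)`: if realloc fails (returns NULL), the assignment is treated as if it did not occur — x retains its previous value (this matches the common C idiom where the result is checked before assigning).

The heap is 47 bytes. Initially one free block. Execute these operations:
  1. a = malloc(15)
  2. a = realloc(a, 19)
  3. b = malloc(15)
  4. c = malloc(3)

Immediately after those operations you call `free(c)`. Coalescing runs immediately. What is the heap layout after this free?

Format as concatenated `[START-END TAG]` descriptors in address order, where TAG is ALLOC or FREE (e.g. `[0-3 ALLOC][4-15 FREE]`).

Answer: [0-18 ALLOC][19-33 ALLOC][34-46 FREE]

Derivation:
Op 1: a = malloc(15) -> a = 0; heap: [0-14 ALLOC][15-46 FREE]
Op 2: a = realloc(a, 19) -> a = 0; heap: [0-18 ALLOC][19-46 FREE]
Op 3: b = malloc(15) -> b = 19; heap: [0-18 ALLOC][19-33 ALLOC][34-46 FREE]
Op 4: c = malloc(3) -> c = 34; heap: [0-18 ALLOC][19-33 ALLOC][34-36 ALLOC][37-46 FREE]
free(c): c = 34 -> block [34-36 ALLOC]; mark free, coalesce with adjacent free neighbors -> [0-18 ALLOC][19-33 ALLOC][34-46 FREE]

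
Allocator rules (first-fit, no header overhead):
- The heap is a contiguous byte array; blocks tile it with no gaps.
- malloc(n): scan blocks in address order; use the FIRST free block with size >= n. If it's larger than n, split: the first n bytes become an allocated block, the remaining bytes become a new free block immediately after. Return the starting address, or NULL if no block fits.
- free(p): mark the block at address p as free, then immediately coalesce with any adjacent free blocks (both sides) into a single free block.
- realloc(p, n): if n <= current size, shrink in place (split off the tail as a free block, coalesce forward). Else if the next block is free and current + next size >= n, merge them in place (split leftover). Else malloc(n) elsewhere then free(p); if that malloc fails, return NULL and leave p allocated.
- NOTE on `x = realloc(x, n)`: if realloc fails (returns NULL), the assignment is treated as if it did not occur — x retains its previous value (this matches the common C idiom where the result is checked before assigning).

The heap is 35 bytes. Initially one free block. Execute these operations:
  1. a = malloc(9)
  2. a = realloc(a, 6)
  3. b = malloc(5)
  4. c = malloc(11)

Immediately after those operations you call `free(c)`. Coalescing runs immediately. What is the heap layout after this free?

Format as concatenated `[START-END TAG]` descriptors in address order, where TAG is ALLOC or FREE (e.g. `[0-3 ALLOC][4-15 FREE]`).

Op 1: a = malloc(9) -> a = 0; heap: [0-8 ALLOC][9-34 FREE]
Op 2: a = realloc(a, 6) -> a = 0; heap: [0-5 ALLOC][6-34 FREE]
Op 3: b = malloc(5) -> b = 6; heap: [0-5 ALLOC][6-10 ALLOC][11-34 FREE]
Op 4: c = malloc(11) -> c = 11; heap: [0-5 ALLOC][6-10 ALLOC][11-21 ALLOC][22-34 FREE]
free(c): c = 11 -> block [11-21 ALLOC]; mark free, coalesce with adjacent free neighbors -> [0-5 ALLOC][6-10 ALLOC][11-34 FREE]

Answer: [0-5 ALLOC][6-10 ALLOC][11-34 FREE]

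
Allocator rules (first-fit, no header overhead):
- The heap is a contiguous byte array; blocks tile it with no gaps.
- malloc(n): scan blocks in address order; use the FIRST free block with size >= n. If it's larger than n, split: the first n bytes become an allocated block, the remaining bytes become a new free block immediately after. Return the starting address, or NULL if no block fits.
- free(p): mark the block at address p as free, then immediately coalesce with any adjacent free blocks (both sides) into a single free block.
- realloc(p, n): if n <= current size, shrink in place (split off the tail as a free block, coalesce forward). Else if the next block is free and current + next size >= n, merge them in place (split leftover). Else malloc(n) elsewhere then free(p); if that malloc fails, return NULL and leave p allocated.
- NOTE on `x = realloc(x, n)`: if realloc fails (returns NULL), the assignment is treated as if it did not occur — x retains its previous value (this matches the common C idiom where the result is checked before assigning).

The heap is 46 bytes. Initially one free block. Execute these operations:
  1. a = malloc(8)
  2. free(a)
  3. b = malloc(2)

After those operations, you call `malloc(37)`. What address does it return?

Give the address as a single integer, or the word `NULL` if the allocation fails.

Op 1: a = malloc(8) -> a = 0; heap: [0-7 ALLOC][8-45 FREE]
Op 2: free(a) -> (freed a); heap: [0-45 FREE]
Op 3: b = malloc(2) -> b = 0; heap: [0-1 ALLOC][2-45 FREE]
malloc(37): first-fit scan over [0-1 ALLOC][2-45 FREE] -> 2

Answer: 2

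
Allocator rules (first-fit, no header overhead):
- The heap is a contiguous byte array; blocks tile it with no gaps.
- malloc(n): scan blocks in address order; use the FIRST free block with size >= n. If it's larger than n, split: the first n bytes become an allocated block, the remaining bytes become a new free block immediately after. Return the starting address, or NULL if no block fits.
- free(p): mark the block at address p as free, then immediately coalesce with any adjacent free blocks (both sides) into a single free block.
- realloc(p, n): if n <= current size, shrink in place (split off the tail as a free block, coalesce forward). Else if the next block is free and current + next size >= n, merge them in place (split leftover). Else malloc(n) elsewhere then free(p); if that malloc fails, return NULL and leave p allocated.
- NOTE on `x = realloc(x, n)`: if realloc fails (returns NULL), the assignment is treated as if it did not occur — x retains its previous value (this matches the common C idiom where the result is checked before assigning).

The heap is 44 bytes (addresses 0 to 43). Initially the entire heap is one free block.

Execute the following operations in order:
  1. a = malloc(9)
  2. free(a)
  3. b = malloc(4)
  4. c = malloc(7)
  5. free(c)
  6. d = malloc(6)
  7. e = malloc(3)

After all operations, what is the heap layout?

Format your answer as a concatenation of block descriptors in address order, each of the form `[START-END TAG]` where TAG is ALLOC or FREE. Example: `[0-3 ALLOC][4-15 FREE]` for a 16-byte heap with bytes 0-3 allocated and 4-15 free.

Answer: [0-3 ALLOC][4-9 ALLOC][10-12 ALLOC][13-43 FREE]

Derivation:
Op 1: a = malloc(9) -> a = 0; heap: [0-8 ALLOC][9-43 FREE]
Op 2: free(a) -> (freed a); heap: [0-43 FREE]
Op 3: b = malloc(4) -> b = 0; heap: [0-3 ALLOC][4-43 FREE]
Op 4: c = malloc(7) -> c = 4; heap: [0-3 ALLOC][4-10 ALLOC][11-43 FREE]
Op 5: free(c) -> (freed c); heap: [0-3 ALLOC][4-43 FREE]
Op 6: d = malloc(6) -> d = 4; heap: [0-3 ALLOC][4-9 ALLOC][10-43 FREE]
Op 7: e = malloc(3) -> e = 10; heap: [0-3 ALLOC][4-9 ALLOC][10-12 ALLOC][13-43 FREE]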